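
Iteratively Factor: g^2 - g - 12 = (g - 4)*(g + 3)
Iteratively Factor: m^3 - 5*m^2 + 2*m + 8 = (m - 2)*(m^2 - 3*m - 4) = (m - 4)*(m - 2)*(m + 1)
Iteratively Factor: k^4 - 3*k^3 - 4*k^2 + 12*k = (k - 2)*(k^3 - k^2 - 6*k) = (k - 3)*(k - 2)*(k^2 + 2*k) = k*(k - 3)*(k - 2)*(k + 2)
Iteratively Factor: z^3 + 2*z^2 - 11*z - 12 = (z - 3)*(z^2 + 5*z + 4) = (z - 3)*(z + 1)*(z + 4)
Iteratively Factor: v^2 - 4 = (v + 2)*(v - 2)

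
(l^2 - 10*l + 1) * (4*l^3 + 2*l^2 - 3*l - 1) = 4*l^5 - 38*l^4 - 19*l^3 + 31*l^2 + 7*l - 1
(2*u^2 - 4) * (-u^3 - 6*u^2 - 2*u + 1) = -2*u^5 - 12*u^4 + 26*u^2 + 8*u - 4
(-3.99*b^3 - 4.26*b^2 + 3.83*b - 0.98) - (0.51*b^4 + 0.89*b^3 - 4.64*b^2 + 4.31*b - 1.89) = -0.51*b^4 - 4.88*b^3 + 0.38*b^2 - 0.48*b + 0.91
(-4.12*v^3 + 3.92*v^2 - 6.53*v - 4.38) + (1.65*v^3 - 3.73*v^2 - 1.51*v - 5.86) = -2.47*v^3 + 0.19*v^2 - 8.04*v - 10.24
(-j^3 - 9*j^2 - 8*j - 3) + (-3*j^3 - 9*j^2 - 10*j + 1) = -4*j^3 - 18*j^2 - 18*j - 2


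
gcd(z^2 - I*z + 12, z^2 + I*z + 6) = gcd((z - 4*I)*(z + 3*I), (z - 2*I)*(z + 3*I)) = z + 3*I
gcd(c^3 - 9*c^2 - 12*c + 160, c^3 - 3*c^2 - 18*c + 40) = c^2 - c - 20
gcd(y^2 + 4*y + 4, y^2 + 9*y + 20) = 1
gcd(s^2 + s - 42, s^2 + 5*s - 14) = s + 7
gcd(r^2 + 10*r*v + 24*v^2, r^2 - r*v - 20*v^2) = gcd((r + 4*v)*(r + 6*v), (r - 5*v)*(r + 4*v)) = r + 4*v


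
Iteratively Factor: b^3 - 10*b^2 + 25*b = (b - 5)*(b^2 - 5*b) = b*(b - 5)*(b - 5)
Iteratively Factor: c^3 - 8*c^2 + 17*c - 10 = (c - 5)*(c^2 - 3*c + 2) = (c - 5)*(c - 2)*(c - 1)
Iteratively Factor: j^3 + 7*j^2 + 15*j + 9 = (j + 3)*(j^2 + 4*j + 3) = (j + 3)^2*(j + 1)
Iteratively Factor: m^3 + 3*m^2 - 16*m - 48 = (m - 4)*(m^2 + 7*m + 12) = (m - 4)*(m + 4)*(m + 3)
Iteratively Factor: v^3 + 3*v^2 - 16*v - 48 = (v + 3)*(v^2 - 16) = (v - 4)*(v + 3)*(v + 4)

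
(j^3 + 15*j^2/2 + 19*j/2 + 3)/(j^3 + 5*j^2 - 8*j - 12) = (j + 1/2)/(j - 2)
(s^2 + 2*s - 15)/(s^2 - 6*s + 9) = (s + 5)/(s - 3)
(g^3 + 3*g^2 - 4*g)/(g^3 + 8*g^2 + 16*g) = (g - 1)/(g + 4)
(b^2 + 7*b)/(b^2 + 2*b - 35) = b/(b - 5)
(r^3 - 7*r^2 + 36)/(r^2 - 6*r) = r - 1 - 6/r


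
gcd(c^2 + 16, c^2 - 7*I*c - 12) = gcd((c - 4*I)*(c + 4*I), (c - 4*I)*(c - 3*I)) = c - 4*I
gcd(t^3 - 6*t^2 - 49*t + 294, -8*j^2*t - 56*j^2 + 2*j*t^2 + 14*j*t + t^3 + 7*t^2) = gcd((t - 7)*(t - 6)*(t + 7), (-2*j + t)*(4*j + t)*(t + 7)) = t + 7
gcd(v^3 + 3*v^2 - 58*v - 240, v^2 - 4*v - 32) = v - 8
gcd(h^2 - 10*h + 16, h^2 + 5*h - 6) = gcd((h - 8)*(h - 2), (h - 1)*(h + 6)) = 1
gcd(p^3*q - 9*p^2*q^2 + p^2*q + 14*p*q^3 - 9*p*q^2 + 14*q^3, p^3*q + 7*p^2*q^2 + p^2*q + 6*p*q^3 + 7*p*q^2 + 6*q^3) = p*q + q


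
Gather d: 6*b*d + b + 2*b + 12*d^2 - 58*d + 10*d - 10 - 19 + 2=3*b + 12*d^2 + d*(6*b - 48) - 27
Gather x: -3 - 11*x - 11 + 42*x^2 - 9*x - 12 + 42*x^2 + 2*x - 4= 84*x^2 - 18*x - 30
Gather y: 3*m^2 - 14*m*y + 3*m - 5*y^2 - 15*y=3*m^2 + 3*m - 5*y^2 + y*(-14*m - 15)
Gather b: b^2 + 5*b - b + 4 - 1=b^2 + 4*b + 3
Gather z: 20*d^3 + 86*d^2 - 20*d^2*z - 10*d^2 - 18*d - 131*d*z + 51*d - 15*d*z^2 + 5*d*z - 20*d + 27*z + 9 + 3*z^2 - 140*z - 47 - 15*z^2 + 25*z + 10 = 20*d^3 + 76*d^2 + 13*d + z^2*(-15*d - 12) + z*(-20*d^2 - 126*d - 88) - 28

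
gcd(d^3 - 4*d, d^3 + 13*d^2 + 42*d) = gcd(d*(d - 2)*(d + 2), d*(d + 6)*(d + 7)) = d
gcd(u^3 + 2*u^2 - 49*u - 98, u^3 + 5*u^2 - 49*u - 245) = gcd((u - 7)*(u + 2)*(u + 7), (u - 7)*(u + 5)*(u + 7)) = u^2 - 49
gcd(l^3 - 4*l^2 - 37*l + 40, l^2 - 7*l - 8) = l - 8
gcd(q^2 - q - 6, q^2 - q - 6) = q^2 - q - 6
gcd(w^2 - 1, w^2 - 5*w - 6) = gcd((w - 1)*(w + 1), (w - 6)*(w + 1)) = w + 1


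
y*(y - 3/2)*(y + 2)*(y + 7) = y^4 + 15*y^3/2 + y^2/2 - 21*y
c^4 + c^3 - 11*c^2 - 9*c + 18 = (c - 3)*(c - 1)*(c + 2)*(c + 3)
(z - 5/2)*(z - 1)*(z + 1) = z^3 - 5*z^2/2 - z + 5/2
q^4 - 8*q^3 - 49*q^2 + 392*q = q*(q - 8)*(q - 7)*(q + 7)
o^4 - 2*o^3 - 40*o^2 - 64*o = o*(o - 8)*(o + 2)*(o + 4)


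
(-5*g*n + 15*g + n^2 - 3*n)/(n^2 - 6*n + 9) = (-5*g + n)/(n - 3)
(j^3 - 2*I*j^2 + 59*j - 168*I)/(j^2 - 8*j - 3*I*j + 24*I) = (j^2 + I*j + 56)/(j - 8)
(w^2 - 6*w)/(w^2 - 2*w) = (w - 6)/(w - 2)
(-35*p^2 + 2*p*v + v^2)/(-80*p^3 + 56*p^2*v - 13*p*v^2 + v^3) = (7*p + v)/(16*p^2 - 8*p*v + v^2)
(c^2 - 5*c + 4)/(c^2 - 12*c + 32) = (c - 1)/(c - 8)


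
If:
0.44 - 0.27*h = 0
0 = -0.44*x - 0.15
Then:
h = 1.63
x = -0.34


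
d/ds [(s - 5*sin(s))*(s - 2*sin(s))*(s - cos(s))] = (s - 5*sin(s))*(s - 2*sin(s))*(sin(s) + 1) - (s - 5*sin(s))*(s - cos(s))*(2*cos(s) - 1) - (s - 2*sin(s))*(s - cos(s))*(5*cos(s) - 1)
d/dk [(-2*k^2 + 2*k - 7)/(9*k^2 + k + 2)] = (-20*k^2 + 118*k + 11)/(81*k^4 + 18*k^3 + 37*k^2 + 4*k + 4)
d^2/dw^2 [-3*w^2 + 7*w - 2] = -6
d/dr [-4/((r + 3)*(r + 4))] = 4*(2*r + 7)/((r + 3)^2*(r + 4)^2)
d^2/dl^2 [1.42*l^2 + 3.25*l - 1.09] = 2.84000000000000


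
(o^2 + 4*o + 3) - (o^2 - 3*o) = 7*o + 3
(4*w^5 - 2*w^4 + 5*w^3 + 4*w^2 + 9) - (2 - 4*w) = 4*w^5 - 2*w^4 + 5*w^3 + 4*w^2 + 4*w + 7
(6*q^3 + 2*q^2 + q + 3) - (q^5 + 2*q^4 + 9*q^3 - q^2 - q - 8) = -q^5 - 2*q^4 - 3*q^3 + 3*q^2 + 2*q + 11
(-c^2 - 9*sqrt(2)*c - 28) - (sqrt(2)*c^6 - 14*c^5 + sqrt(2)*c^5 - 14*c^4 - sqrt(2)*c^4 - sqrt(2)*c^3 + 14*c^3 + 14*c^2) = -sqrt(2)*c^6 - sqrt(2)*c^5 + 14*c^5 + sqrt(2)*c^4 + 14*c^4 - 14*c^3 + sqrt(2)*c^3 - 15*c^2 - 9*sqrt(2)*c - 28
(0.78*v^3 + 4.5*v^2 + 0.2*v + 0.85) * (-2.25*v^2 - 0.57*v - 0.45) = -1.755*v^5 - 10.5696*v^4 - 3.366*v^3 - 4.0515*v^2 - 0.5745*v - 0.3825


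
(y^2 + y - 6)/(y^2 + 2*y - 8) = (y + 3)/(y + 4)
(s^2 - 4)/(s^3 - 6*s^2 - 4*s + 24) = 1/(s - 6)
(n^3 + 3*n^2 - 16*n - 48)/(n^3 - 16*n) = (n + 3)/n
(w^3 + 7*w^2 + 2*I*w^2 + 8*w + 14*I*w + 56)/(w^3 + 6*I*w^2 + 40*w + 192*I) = (w^2 + w*(7 - 2*I) - 14*I)/(w^2 + 2*I*w + 48)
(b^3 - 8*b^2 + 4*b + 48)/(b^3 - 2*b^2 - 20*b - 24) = (b - 4)/(b + 2)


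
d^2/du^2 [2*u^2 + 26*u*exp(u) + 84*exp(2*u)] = 26*u*exp(u) + 336*exp(2*u) + 52*exp(u) + 4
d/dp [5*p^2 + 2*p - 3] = 10*p + 2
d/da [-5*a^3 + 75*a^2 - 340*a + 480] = -15*a^2 + 150*a - 340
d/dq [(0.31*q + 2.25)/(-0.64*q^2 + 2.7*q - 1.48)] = (0.1984*q^2 + 2.88*q - 6.5338)/(0.4096*q^4 - 3.456*q^3 + 9.1844*q^2 - 7.992*q + 2.1904)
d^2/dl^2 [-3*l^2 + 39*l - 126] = -6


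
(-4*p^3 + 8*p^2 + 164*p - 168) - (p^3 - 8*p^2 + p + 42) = -5*p^3 + 16*p^2 + 163*p - 210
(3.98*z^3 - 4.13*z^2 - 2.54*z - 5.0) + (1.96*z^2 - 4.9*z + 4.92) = 3.98*z^3 - 2.17*z^2 - 7.44*z - 0.0800000000000001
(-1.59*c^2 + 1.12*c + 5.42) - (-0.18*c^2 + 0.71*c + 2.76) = -1.41*c^2 + 0.41*c + 2.66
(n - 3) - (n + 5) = -8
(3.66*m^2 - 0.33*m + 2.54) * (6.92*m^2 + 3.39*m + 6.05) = 25.3272*m^4 + 10.1238*m^3 + 38.6011*m^2 + 6.6141*m + 15.367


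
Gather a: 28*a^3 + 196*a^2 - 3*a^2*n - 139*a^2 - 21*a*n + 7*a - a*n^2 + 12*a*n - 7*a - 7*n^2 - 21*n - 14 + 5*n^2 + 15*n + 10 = 28*a^3 + a^2*(57 - 3*n) + a*(-n^2 - 9*n) - 2*n^2 - 6*n - 4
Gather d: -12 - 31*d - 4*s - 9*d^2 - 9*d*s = -9*d^2 + d*(-9*s - 31) - 4*s - 12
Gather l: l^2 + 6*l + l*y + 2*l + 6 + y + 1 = l^2 + l*(y + 8) + y + 7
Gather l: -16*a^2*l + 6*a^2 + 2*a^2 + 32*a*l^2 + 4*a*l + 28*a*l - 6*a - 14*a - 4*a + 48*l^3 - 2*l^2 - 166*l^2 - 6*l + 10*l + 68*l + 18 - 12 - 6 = 8*a^2 - 24*a + 48*l^3 + l^2*(32*a - 168) + l*(-16*a^2 + 32*a + 72)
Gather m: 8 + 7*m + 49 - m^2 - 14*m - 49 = -m^2 - 7*m + 8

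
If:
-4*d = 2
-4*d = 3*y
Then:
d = -1/2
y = 2/3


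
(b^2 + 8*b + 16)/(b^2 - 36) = (b^2 + 8*b + 16)/(b^2 - 36)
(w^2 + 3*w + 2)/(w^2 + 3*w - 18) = (w^2 + 3*w + 2)/(w^2 + 3*w - 18)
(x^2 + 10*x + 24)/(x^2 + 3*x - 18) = (x + 4)/(x - 3)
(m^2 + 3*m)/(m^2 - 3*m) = (m + 3)/(m - 3)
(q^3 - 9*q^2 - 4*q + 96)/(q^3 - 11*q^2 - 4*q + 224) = (q^2 - q - 12)/(q^2 - 3*q - 28)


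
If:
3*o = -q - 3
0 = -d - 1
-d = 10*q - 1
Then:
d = -1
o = -16/15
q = 1/5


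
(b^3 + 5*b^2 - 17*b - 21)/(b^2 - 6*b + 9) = (b^2 + 8*b + 7)/(b - 3)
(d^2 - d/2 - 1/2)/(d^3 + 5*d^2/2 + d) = (d - 1)/(d*(d + 2))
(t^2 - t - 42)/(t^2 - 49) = (t + 6)/(t + 7)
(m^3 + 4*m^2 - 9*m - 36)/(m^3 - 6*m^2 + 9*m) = (m^2 + 7*m + 12)/(m*(m - 3))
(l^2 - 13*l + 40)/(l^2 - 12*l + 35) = (l - 8)/(l - 7)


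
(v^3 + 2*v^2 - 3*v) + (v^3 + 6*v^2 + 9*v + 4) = 2*v^3 + 8*v^2 + 6*v + 4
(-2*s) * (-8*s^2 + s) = 16*s^3 - 2*s^2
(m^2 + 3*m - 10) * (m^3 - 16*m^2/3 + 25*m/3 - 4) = m^5 - 7*m^4/3 - 53*m^3/3 + 223*m^2/3 - 286*m/3 + 40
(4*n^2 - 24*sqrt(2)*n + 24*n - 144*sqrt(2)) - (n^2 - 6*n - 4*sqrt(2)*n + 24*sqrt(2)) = 3*n^2 - 20*sqrt(2)*n + 30*n - 168*sqrt(2)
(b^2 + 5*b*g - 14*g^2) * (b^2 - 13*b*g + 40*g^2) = b^4 - 8*b^3*g - 39*b^2*g^2 + 382*b*g^3 - 560*g^4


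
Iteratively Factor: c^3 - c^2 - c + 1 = (c - 1)*(c^2 - 1) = (c - 1)^2*(c + 1)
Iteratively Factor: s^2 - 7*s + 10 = (s - 5)*(s - 2)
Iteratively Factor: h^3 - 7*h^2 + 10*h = (h - 5)*(h^2 - 2*h) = (h - 5)*(h - 2)*(h)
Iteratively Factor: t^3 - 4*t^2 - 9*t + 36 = (t - 3)*(t^2 - t - 12) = (t - 4)*(t - 3)*(t + 3)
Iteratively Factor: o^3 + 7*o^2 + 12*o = (o + 4)*(o^2 + 3*o) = o*(o + 4)*(o + 3)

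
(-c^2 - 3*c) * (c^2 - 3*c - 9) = -c^4 + 18*c^2 + 27*c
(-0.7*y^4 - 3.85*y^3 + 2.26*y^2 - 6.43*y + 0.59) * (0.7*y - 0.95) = -0.49*y^5 - 2.03*y^4 + 5.2395*y^3 - 6.648*y^2 + 6.5215*y - 0.5605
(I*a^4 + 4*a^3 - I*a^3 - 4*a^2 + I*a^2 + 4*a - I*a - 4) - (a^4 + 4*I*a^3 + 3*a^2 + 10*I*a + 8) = -a^4 + I*a^4 + 4*a^3 - 5*I*a^3 - 7*a^2 + I*a^2 + 4*a - 11*I*a - 12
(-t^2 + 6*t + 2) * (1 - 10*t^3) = 10*t^5 - 60*t^4 - 20*t^3 - t^2 + 6*t + 2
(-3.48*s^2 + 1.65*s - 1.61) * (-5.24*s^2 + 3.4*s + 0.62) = 18.2352*s^4 - 20.478*s^3 + 11.8888*s^2 - 4.451*s - 0.9982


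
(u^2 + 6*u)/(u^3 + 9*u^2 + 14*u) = (u + 6)/(u^2 + 9*u + 14)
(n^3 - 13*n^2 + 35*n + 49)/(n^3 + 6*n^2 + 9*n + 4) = (n^2 - 14*n + 49)/(n^2 + 5*n + 4)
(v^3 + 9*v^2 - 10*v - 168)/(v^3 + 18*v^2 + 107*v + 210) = (v - 4)/(v + 5)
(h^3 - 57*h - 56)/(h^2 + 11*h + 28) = (h^2 - 7*h - 8)/(h + 4)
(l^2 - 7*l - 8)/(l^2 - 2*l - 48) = (l + 1)/(l + 6)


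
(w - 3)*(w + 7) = w^2 + 4*w - 21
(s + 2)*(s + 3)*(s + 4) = s^3 + 9*s^2 + 26*s + 24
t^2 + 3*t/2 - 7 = (t - 2)*(t + 7/2)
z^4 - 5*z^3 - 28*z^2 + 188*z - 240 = (z - 5)*(z - 4)*(z - 2)*(z + 6)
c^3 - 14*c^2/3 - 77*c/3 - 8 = (c - 8)*(c + 1/3)*(c + 3)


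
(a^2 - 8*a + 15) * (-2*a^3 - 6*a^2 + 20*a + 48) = -2*a^5 + 10*a^4 + 38*a^3 - 202*a^2 - 84*a + 720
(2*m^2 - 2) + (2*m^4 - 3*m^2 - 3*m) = 2*m^4 - m^2 - 3*m - 2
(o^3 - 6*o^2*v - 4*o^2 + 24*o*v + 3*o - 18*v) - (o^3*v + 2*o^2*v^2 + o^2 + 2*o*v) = -o^3*v + o^3 - 2*o^2*v^2 - 6*o^2*v - 5*o^2 + 22*o*v + 3*o - 18*v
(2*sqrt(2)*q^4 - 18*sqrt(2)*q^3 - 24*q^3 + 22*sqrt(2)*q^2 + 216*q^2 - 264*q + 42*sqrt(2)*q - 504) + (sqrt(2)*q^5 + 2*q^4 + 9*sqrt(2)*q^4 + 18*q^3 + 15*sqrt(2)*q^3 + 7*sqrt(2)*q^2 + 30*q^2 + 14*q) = sqrt(2)*q^5 + 2*q^4 + 11*sqrt(2)*q^4 - 6*q^3 - 3*sqrt(2)*q^3 + 29*sqrt(2)*q^2 + 246*q^2 - 250*q + 42*sqrt(2)*q - 504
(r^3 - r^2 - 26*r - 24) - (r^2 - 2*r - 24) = r^3 - 2*r^2 - 24*r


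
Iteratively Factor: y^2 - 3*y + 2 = (y - 2)*(y - 1)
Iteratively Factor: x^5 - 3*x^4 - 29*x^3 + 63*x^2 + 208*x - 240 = (x + 4)*(x^4 - 7*x^3 - x^2 + 67*x - 60) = (x - 4)*(x + 4)*(x^3 - 3*x^2 - 13*x + 15) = (x - 5)*(x - 4)*(x + 4)*(x^2 + 2*x - 3) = (x - 5)*(x - 4)*(x + 3)*(x + 4)*(x - 1)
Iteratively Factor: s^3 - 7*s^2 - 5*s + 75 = (s - 5)*(s^2 - 2*s - 15) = (s - 5)^2*(s + 3)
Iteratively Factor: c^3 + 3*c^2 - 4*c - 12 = (c + 2)*(c^2 + c - 6) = (c - 2)*(c + 2)*(c + 3)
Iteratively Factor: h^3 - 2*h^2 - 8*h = (h + 2)*(h^2 - 4*h) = h*(h + 2)*(h - 4)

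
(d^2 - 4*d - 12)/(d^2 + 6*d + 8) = (d - 6)/(d + 4)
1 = 1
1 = 1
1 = 1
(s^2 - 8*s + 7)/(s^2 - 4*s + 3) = (s - 7)/(s - 3)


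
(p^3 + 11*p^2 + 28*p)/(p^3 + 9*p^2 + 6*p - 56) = p/(p - 2)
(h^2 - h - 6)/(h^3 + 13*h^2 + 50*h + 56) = (h - 3)/(h^2 + 11*h + 28)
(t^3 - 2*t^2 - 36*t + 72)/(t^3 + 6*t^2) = 1 - 8/t + 12/t^2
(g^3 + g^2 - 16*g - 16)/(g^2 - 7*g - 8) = (g^2 - 16)/(g - 8)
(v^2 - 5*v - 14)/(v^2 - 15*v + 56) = (v + 2)/(v - 8)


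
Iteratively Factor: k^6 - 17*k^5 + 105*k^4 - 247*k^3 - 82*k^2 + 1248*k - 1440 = (k - 4)*(k^5 - 13*k^4 + 53*k^3 - 35*k^2 - 222*k + 360) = (k - 5)*(k - 4)*(k^4 - 8*k^3 + 13*k^2 + 30*k - 72) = (k - 5)*(k - 4)*(k - 3)*(k^3 - 5*k^2 - 2*k + 24) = (k - 5)*(k - 4)*(k - 3)*(k + 2)*(k^2 - 7*k + 12) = (k - 5)*(k - 4)^2*(k - 3)*(k + 2)*(k - 3)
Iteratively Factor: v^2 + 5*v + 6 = (v + 3)*(v + 2)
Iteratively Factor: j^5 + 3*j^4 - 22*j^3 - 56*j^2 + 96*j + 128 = (j + 1)*(j^4 + 2*j^3 - 24*j^2 - 32*j + 128) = (j + 1)*(j + 4)*(j^3 - 2*j^2 - 16*j + 32) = (j + 1)*(j + 4)^2*(j^2 - 6*j + 8) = (j - 2)*(j + 1)*(j + 4)^2*(j - 4)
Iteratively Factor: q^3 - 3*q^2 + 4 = (q - 2)*(q^2 - q - 2) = (q - 2)^2*(q + 1)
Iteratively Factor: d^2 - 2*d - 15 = (d + 3)*(d - 5)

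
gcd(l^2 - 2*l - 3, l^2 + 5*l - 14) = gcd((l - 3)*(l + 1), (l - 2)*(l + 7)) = 1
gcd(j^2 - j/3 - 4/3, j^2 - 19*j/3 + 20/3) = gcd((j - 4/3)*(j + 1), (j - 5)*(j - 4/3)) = j - 4/3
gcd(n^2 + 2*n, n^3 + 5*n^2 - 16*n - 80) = 1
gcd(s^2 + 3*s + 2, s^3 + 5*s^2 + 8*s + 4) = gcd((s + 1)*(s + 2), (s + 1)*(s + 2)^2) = s^2 + 3*s + 2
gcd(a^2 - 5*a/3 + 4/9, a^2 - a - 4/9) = a - 4/3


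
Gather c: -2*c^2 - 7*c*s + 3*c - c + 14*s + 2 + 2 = -2*c^2 + c*(2 - 7*s) + 14*s + 4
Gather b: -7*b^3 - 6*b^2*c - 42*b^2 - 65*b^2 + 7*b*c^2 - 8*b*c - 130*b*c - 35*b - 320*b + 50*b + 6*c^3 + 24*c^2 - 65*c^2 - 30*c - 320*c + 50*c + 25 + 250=-7*b^3 + b^2*(-6*c - 107) + b*(7*c^2 - 138*c - 305) + 6*c^3 - 41*c^2 - 300*c + 275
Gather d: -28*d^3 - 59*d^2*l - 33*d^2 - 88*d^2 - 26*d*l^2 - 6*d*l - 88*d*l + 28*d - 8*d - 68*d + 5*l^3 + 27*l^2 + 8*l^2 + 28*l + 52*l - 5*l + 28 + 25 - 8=-28*d^3 + d^2*(-59*l - 121) + d*(-26*l^2 - 94*l - 48) + 5*l^3 + 35*l^2 + 75*l + 45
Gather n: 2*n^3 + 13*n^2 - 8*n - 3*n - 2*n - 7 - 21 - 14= 2*n^3 + 13*n^2 - 13*n - 42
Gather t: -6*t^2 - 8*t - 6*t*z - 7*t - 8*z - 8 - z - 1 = -6*t^2 + t*(-6*z - 15) - 9*z - 9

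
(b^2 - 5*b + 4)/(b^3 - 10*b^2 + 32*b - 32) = (b - 1)/(b^2 - 6*b + 8)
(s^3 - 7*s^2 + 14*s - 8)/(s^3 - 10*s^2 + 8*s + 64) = (s^2 - 3*s + 2)/(s^2 - 6*s - 16)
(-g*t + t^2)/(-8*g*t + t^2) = (g - t)/(8*g - t)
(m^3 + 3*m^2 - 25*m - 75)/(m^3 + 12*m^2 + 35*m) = (m^2 - 2*m - 15)/(m*(m + 7))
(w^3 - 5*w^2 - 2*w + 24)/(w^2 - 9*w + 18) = (w^2 - 2*w - 8)/(w - 6)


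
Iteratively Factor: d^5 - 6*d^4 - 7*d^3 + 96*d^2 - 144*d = (d - 4)*(d^4 - 2*d^3 - 15*d^2 + 36*d) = (d - 4)*(d - 3)*(d^3 + d^2 - 12*d) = (d - 4)*(d - 3)*(d + 4)*(d^2 - 3*d) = (d - 4)*(d - 3)^2*(d + 4)*(d)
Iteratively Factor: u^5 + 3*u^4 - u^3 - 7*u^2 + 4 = (u - 1)*(u^4 + 4*u^3 + 3*u^2 - 4*u - 4) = (u - 1)^2*(u^3 + 5*u^2 + 8*u + 4) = (u - 1)^2*(u + 2)*(u^2 + 3*u + 2) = (u - 1)^2*(u + 2)^2*(u + 1)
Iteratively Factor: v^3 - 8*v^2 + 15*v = (v - 3)*(v^2 - 5*v) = v*(v - 3)*(v - 5)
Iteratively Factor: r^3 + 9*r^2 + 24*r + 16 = (r + 4)*(r^2 + 5*r + 4) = (r + 1)*(r + 4)*(r + 4)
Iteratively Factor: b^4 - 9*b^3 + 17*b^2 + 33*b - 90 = (b - 5)*(b^3 - 4*b^2 - 3*b + 18) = (b - 5)*(b - 3)*(b^2 - b - 6) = (b - 5)*(b - 3)*(b + 2)*(b - 3)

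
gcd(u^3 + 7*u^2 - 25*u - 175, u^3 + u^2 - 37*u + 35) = u^2 + 2*u - 35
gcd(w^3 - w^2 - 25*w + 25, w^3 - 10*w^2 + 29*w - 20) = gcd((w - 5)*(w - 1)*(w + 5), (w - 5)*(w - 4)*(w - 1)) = w^2 - 6*w + 5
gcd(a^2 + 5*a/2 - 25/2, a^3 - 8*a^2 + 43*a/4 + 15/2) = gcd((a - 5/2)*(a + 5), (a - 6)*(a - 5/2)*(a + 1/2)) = a - 5/2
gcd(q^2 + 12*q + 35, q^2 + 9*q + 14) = q + 7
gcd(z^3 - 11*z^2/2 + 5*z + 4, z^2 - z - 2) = z - 2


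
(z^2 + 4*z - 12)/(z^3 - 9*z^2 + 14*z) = (z + 6)/(z*(z - 7))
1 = 1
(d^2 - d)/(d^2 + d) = (d - 1)/(d + 1)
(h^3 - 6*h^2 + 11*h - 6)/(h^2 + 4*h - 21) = (h^2 - 3*h + 2)/(h + 7)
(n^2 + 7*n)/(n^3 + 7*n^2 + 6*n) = (n + 7)/(n^2 + 7*n + 6)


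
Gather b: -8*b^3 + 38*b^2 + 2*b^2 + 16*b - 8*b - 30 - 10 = -8*b^3 + 40*b^2 + 8*b - 40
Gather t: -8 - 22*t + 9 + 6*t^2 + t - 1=6*t^2 - 21*t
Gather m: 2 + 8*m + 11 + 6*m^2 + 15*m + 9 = 6*m^2 + 23*m + 22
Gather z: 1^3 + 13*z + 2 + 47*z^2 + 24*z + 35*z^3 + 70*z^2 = 35*z^3 + 117*z^2 + 37*z + 3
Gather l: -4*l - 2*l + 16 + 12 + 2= 30 - 6*l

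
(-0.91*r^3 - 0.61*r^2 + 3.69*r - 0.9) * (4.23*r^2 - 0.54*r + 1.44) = -3.8493*r^5 - 2.0889*r^4 + 14.6277*r^3 - 6.678*r^2 + 5.7996*r - 1.296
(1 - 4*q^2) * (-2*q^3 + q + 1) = 8*q^5 - 6*q^3 - 4*q^2 + q + 1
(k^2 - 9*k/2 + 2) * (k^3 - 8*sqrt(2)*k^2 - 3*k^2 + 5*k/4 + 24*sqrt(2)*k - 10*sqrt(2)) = k^5 - 8*sqrt(2)*k^4 - 15*k^4/2 + 67*k^3/4 + 60*sqrt(2)*k^3 - 134*sqrt(2)*k^2 - 93*k^2/8 + 5*k/2 + 93*sqrt(2)*k - 20*sqrt(2)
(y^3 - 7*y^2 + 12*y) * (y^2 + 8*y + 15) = y^5 + y^4 - 29*y^3 - 9*y^2 + 180*y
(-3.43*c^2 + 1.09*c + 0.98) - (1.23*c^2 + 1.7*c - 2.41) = -4.66*c^2 - 0.61*c + 3.39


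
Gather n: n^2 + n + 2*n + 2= n^2 + 3*n + 2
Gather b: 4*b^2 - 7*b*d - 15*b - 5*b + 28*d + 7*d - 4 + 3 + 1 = 4*b^2 + b*(-7*d - 20) + 35*d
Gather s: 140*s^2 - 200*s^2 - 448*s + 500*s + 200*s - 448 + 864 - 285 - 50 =-60*s^2 + 252*s + 81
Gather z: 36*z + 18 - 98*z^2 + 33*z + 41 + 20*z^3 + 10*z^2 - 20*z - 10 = 20*z^3 - 88*z^2 + 49*z + 49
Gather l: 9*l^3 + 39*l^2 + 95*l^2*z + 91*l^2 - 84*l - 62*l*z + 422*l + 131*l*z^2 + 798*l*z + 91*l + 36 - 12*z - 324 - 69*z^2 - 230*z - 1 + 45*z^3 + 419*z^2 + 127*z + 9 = 9*l^3 + l^2*(95*z + 130) + l*(131*z^2 + 736*z + 429) + 45*z^3 + 350*z^2 - 115*z - 280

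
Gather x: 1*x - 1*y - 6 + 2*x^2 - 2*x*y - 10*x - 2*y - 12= 2*x^2 + x*(-2*y - 9) - 3*y - 18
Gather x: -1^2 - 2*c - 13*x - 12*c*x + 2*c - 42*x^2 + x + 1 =-42*x^2 + x*(-12*c - 12)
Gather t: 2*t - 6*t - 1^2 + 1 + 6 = 6 - 4*t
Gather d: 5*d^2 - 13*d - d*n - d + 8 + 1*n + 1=5*d^2 + d*(-n - 14) + n + 9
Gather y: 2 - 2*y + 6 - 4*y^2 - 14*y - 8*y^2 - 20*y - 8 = -12*y^2 - 36*y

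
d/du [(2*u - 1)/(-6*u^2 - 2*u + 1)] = 12*u*(u - 1)/(36*u^4 + 24*u^3 - 8*u^2 - 4*u + 1)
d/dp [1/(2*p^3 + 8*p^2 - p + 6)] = (-6*p^2 - 16*p + 1)/(2*p^3 + 8*p^2 - p + 6)^2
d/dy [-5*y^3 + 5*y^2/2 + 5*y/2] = -15*y^2 + 5*y + 5/2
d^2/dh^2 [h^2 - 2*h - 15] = 2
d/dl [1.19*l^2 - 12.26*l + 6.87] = 2.38*l - 12.26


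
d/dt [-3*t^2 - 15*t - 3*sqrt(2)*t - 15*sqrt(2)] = -6*t - 15 - 3*sqrt(2)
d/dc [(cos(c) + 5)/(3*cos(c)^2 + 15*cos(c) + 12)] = (cos(c)^2 + 10*cos(c) + 21)*sin(c)/(3*(cos(c)^2 + 5*cos(c) + 4)^2)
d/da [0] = 0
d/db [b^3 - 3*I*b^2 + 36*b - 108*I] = 3*b^2 - 6*I*b + 36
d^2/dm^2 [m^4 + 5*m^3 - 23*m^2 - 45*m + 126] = 12*m^2 + 30*m - 46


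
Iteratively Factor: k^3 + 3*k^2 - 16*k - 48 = (k - 4)*(k^2 + 7*k + 12) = (k - 4)*(k + 4)*(k + 3)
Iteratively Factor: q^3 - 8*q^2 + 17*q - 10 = (q - 2)*(q^2 - 6*q + 5) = (q - 2)*(q - 1)*(q - 5)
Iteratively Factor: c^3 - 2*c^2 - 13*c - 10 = (c + 2)*(c^2 - 4*c - 5) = (c + 1)*(c + 2)*(c - 5)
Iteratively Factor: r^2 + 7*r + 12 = (r + 3)*(r + 4)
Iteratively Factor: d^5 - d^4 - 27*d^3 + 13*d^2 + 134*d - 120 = (d - 1)*(d^4 - 27*d^2 - 14*d + 120) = (d - 2)*(d - 1)*(d^3 + 2*d^2 - 23*d - 60) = (d - 2)*(d - 1)*(d + 3)*(d^2 - d - 20) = (d - 2)*(d - 1)*(d + 3)*(d + 4)*(d - 5)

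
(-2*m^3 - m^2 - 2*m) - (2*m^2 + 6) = -2*m^3 - 3*m^2 - 2*m - 6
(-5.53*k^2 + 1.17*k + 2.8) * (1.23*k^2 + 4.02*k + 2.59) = -6.8019*k^4 - 20.7915*k^3 - 6.1753*k^2 + 14.2863*k + 7.252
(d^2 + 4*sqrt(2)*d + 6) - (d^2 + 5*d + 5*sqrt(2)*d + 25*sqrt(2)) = -5*d - sqrt(2)*d - 25*sqrt(2) + 6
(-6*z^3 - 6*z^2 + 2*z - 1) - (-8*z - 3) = -6*z^3 - 6*z^2 + 10*z + 2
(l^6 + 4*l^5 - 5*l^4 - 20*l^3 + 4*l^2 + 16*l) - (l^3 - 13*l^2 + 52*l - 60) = l^6 + 4*l^5 - 5*l^4 - 21*l^3 + 17*l^2 - 36*l + 60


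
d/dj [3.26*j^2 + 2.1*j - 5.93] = 6.52*j + 2.1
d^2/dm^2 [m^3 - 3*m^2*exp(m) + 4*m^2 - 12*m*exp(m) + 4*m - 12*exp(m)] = -3*m^2*exp(m) - 24*m*exp(m) + 6*m - 42*exp(m) + 8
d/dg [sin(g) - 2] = cos(g)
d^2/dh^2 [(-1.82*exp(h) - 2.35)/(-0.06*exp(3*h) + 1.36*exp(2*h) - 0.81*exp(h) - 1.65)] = (0.026208*exp(6*h) - 0.369396*exp(5*h) + 0.903103999999999*exp(4*h) + 17.277232*exp(3*h) + 14.64435*exp(2*h) + 20.203005*exp(h) + 1.814175)*exp(h)/(0.000216*exp(9*h) - 0.014688*exp(8*h) + 0.341676*exp(7*h) - 2.894212*exp(6*h) + 3.804786*exp(5*h) + 6.959772*exp(4*h) - 9.884349*exp(3*h) - 7.860105*exp(2*h) + 6.615675*exp(h) + 4.492125)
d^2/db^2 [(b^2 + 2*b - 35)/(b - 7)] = 56/(b^3 - 21*b^2 + 147*b - 343)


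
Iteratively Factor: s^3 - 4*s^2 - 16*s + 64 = (s - 4)*(s^2 - 16) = (s - 4)*(s + 4)*(s - 4)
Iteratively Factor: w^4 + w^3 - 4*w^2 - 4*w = (w)*(w^3 + w^2 - 4*w - 4) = w*(w - 2)*(w^2 + 3*w + 2) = w*(w - 2)*(w + 2)*(w + 1)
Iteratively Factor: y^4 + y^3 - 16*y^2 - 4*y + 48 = (y - 2)*(y^3 + 3*y^2 - 10*y - 24) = (y - 2)*(y + 4)*(y^2 - y - 6) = (y - 2)*(y + 2)*(y + 4)*(y - 3)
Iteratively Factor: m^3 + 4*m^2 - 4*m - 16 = (m - 2)*(m^2 + 6*m + 8) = (m - 2)*(m + 2)*(m + 4)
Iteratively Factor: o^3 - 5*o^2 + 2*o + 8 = (o - 4)*(o^2 - o - 2) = (o - 4)*(o - 2)*(o + 1)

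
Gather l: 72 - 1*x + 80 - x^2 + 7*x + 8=-x^2 + 6*x + 160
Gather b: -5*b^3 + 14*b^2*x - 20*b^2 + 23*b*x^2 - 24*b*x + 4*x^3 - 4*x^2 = -5*b^3 + b^2*(14*x - 20) + b*(23*x^2 - 24*x) + 4*x^3 - 4*x^2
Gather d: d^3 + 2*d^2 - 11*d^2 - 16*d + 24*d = d^3 - 9*d^2 + 8*d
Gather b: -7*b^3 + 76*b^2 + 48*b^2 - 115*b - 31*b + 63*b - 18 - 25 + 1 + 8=-7*b^3 + 124*b^2 - 83*b - 34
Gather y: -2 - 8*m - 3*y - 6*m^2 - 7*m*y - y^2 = -6*m^2 - 8*m - y^2 + y*(-7*m - 3) - 2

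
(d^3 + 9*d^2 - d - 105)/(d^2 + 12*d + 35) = d - 3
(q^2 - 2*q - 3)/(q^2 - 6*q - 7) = (q - 3)/(q - 7)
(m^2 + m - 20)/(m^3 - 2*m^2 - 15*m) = (-m^2 - m + 20)/(m*(-m^2 + 2*m + 15))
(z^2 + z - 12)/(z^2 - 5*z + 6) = (z + 4)/(z - 2)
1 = 1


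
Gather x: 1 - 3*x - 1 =-3*x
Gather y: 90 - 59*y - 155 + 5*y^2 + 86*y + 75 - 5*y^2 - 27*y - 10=0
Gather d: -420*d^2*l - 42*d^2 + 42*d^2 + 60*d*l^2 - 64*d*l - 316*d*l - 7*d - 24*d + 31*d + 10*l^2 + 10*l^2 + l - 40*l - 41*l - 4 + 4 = -420*d^2*l + d*(60*l^2 - 380*l) + 20*l^2 - 80*l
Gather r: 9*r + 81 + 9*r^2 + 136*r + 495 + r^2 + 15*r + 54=10*r^2 + 160*r + 630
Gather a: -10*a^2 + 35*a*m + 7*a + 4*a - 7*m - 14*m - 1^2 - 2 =-10*a^2 + a*(35*m + 11) - 21*m - 3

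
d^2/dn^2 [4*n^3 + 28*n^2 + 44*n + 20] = 24*n + 56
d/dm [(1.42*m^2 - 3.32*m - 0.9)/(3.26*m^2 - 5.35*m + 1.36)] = (3.2262*m^2 + 9.7304*m - 9.3302)/(10.6276*m^4 - 34.882*m^3 + 37.4897*m^2 - 14.552*m + 1.8496)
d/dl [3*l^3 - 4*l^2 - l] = 9*l^2 - 8*l - 1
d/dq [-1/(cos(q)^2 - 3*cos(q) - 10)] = (3 - 2*cos(q))*sin(q)/(sin(q)^2 + 3*cos(q) + 9)^2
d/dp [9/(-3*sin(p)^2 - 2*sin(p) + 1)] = 18*(3*sin(p) + 1)*cos(p)/(3*sin(p)^2 + 2*sin(p) - 1)^2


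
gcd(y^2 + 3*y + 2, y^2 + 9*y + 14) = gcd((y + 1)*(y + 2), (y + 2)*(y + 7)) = y + 2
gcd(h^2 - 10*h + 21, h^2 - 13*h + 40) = 1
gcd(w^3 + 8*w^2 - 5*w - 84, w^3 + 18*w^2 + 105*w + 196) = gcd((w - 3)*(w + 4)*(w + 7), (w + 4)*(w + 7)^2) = w^2 + 11*w + 28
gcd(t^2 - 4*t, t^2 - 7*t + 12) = t - 4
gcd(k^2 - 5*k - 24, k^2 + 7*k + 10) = 1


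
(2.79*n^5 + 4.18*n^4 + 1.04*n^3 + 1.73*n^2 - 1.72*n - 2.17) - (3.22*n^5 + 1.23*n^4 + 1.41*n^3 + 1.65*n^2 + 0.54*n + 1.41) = -0.43*n^5 + 2.95*n^4 - 0.37*n^3 + 0.0800000000000001*n^2 - 2.26*n - 3.58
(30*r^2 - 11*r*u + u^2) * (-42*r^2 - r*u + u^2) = -1260*r^4 + 432*r^3*u - r^2*u^2 - 12*r*u^3 + u^4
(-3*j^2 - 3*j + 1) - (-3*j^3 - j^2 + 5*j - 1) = 3*j^3 - 2*j^2 - 8*j + 2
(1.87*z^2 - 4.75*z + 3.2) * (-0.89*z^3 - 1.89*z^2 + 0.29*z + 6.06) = -1.6643*z^5 + 0.6932*z^4 + 6.6718*z^3 + 3.9067*z^2 - 27.857*z + 19.392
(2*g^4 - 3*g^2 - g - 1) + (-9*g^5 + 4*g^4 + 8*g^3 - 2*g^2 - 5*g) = -9*g^5 + 6*g^4 + 8*g^3 - 5*g^2 - 6*g - 1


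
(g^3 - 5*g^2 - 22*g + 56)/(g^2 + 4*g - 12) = (g^2 - 3*g - 28)/(g + 6)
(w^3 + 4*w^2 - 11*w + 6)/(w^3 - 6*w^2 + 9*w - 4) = (w + 6)/(w - 4)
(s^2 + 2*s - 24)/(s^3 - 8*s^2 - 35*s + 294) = (s - 4)/(s^2 - 14*s + 49)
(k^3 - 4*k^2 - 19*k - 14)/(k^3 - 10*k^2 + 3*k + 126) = (k^2 + 3*k + 2)/(k^2 - 3*k - 18)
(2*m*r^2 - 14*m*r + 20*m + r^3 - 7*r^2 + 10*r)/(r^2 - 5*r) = 2*m - 4*m/r + r - 2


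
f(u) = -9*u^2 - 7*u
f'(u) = -18*u - 7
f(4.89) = -249.44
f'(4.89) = -95.02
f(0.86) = -12.68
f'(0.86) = -22.48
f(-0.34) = 1.34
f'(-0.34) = -0.88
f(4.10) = -179.99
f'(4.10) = -80.80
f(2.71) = -85.07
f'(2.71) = -55.78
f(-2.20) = -28.16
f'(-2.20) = 32.60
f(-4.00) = -116.00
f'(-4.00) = 65.00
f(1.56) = -32.82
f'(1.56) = -35.08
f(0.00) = 0.00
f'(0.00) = -7.00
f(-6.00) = -282.00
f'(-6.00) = 101.00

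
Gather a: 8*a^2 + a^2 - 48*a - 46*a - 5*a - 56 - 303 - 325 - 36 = 9*a^2 - 99*a - 720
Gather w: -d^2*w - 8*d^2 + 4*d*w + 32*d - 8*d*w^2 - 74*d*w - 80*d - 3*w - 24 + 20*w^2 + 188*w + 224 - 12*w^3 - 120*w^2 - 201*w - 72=-8*d^2 - 48*d - 12*w^3 + w^2*(-8*d - 100) + w*(-d^2 - 70*d - 16) + 128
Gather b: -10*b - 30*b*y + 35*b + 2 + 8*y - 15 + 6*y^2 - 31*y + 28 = b*(25 - 30*y) + 6*y^2 - 23*y + 15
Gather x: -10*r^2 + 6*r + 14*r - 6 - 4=-10*r^2 + 20*r - 10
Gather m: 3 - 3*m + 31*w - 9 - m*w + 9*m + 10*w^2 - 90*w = m*(6 - w) + 10*w^2 - 59*w - 6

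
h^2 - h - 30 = (h - 6)*(h + 5)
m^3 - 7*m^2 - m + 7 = (m - 7)*(m - 1)*(m + 1)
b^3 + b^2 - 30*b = b*(b - 5)*(b + 6)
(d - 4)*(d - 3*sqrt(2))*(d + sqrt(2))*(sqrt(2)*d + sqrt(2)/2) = sqrt(2)*d^4 - 7*sqrt(2)*d^3/2 - 4*d^3 - 8*sqrt(2)*d^2 + 14*d^2 + 8*d + 21*sqrt(2)*d + 12*sqrt(2)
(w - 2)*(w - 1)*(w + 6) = w^3 + 3*w^2 - 16*w + 12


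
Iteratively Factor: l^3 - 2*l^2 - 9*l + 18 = (l + 3)*(l^2 - 5*l + 6) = (l - 2)*(l + 3)*(l - 3)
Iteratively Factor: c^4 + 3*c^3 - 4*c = (c + 2)*(c^3 + c^2 - 2*c) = (c - 1)*(c + 2)*(c^2 + 2*c) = (c - 1)*(c + 2)^2*(c)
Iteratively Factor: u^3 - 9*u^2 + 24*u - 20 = (u - 5)*(u^2 - 4*u + 4) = (u - 5)*(u - 2)*(u - 2)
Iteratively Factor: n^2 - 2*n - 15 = (n + 3)*(n - 5)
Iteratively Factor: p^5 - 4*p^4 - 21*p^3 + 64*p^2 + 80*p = (p + 4)*(p^4 - 8*p^3 + 11*p^2 + 20*p) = p*(p + 4)*(p^3 - 8*p^2 + 11*p + 20) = p*(p - 4)*(p + 4)*(p^2 - 4*p - 5) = p*(p - 5)*(p - 4)*(p + 4)*(p + 1)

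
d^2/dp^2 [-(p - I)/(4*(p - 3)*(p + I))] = ((-p + I)*(p - 3)^2 + (-p + I)*(p - 3)*(p + I) + (-p + I)*(p + I)^2 + (p - 3)^2*(p + I) + (p - 3)*(p + I)^2)/(2*(p - 3)^3*(p + I)^3)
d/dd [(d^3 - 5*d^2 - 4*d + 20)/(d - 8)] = (2*d^3 - 29*d^2 + 80*d + 12)/(d^2 - 16*d + 64)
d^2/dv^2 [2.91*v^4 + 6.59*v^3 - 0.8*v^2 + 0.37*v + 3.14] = 34.92*v^2 + 39.54*v - 1.6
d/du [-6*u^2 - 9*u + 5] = -12*u - 9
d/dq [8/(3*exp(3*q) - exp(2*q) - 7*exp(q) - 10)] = (-72*exp(2*q) + 16*exp(q) + 56)*exp(q)/(-3*exp(3*q) + exp(2*q) + 7*exp(q) + 10)^2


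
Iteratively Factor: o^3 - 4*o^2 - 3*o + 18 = (o + 2)*(o^2 - 6*o + 9) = (o - 3)*(o + 2)*(o - 3)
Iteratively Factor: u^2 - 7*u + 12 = (u - 3)*(u - 4)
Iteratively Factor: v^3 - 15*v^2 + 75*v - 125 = (v - 5)*(v^2 - 10*v + 25) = (v - 5)^2*(v - 5)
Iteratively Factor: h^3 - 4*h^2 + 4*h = (h - 2)*(h^2 - 2*h) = h*(h - 2)*(h - 2)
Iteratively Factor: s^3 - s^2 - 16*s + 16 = (s - 1)*(s^2 - 16) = (s - 4)*(s - 1)*(s + 4)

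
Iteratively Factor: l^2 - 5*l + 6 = (l - 3)*(l - 2)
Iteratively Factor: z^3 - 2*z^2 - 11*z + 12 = (z - 4)*(z^2 + 2*z - 3) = (z - 4)*(z + 3)*(z - 1)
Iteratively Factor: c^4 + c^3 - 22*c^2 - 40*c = (c + 4)*(c^3 - 3*c^2 - 10*c) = c*(c + 4)*(c^2 - 3*c - 10) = c*(c + 2)*(c + 4)*(c - 5)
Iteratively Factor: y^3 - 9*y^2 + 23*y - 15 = (y - 5)*(y^2 - 4*y + 3) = (y - 5)*(y - 3)*(y - 1)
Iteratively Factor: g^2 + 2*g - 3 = (g + 3)*(g - 1)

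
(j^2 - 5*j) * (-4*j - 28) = -4*j^3 - 8*j^2 + 140*j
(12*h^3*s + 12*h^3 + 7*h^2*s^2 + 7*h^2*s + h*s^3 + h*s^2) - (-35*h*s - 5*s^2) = 12*h^3*s + 12*h^3 + 7*h^2*s^2 + 7*h^2*s + h*s^3 + h*s^2 + 35*h*s + 5*s^2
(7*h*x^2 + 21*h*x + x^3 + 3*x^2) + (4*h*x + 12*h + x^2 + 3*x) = 7*h*x^2 + 25*h*x + 12*h + x^3 + 4*x^2 + 3*x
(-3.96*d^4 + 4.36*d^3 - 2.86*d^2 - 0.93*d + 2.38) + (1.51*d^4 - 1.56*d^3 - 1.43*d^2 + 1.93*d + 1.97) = -2.45*d^4 + 2.8*d^3 - 4.29*d^2 + 1.0*d + 4.35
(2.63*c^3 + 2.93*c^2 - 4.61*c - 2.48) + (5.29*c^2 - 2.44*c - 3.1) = 2.63*c^3 + 8.22*c^2 - 7.05*c - 5.58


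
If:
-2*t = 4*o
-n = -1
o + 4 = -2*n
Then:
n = 1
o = -6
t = 12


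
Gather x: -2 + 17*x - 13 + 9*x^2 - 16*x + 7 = 9*x^2 + x - 8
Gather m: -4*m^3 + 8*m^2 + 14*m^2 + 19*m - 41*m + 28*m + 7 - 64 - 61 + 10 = -4*m^3 + 22*m^2 + 6*m - 108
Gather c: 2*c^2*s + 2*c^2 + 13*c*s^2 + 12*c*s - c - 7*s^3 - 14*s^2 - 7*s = c^2*(2*s + 2) + c*(13*s^2 + 12*s - 1) - 7*s^3 - 14*s^2 - 7*s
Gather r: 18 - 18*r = 18 - 18*r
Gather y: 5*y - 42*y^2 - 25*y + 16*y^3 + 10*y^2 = 16*y^3 - 32*y^2 - 20*y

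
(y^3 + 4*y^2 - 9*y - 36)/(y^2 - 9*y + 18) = (y^2 + 7*y + 12)/(y - 6)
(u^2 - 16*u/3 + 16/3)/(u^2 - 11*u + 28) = (u - 4/3)/(u - 7)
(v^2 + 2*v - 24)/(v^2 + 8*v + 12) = (v - 4)/(v + 2)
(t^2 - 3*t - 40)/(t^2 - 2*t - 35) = (t - 8)/(t - 7)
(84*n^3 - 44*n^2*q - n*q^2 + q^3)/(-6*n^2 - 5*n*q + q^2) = (-14*n^2 + 5*n*q + q^2)/(n + q)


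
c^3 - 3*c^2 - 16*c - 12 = (c - 6)*(c + 1)*(c + 2)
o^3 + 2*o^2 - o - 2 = (o - 1)*(o + 1)*(o + 2)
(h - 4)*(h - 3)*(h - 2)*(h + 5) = h^4 - 4*h^3 - 19*h^2 + 106*h - 120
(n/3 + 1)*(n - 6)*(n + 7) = n^3/3 + 4*n^2/3 - 13*n - 42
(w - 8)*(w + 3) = w^2 - 5*w - 24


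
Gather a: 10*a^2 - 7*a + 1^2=10*a^2 - 7*a + 1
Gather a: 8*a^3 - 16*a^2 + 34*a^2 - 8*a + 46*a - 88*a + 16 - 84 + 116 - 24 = 8*a^3 + 18*a^2 - 50*a + 24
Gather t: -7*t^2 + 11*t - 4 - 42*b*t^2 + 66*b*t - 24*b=-24*b + t^2*(-42*b - 7) + t*(66*b + 11) - 4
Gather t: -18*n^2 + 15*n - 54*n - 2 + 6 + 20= -18*n^2 - 39*n + 24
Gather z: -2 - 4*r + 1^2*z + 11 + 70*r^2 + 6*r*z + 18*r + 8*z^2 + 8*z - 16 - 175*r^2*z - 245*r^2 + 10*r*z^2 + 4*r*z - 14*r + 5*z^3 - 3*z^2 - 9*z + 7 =-175*r^2 + 5*z^3 + z^2*(10*r + 5) + z*(-175*r^2 + 10*r)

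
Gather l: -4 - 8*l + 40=36 - 8*l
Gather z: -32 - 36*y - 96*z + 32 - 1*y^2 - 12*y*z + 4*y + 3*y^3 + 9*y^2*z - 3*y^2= 3*y^3 - 4*y^2 - 32*y + z*(9*y^2 - 12*y - 96)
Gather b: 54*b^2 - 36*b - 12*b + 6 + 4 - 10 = 54*b^2 - 48*b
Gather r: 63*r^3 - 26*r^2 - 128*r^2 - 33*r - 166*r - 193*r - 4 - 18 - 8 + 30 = 63*r^3 - 154*r^2 - 392*r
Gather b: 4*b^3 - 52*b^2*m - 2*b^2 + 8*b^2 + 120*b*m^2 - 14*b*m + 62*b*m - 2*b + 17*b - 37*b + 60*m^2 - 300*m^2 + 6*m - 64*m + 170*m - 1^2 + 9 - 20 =4*b^3 + b^2*(6 - 52*m) + b*(120*m^2 + 48*m - 22) - 240*m^2 + 112*m - 12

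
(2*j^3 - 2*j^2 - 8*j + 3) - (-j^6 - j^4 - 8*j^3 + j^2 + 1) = j^6 + j^4 + 10*j^3 - 3*j^2 - 8*j + 2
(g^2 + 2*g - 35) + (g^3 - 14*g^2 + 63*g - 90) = g^3 - 13*g^2 + 65*g - 125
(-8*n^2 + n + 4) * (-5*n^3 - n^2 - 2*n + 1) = 40*n^5 + 3*n^4 - 5*n^3 - 14*n^2 - 7*n + 4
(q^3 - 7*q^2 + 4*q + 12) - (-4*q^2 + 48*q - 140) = q^3 - 3*q^2 - 44*q + 152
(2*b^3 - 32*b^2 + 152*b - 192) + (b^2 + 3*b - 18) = 2*b^3 - 31*b^2 + 155*b - 210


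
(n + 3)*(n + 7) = n^2 + 10*n + 21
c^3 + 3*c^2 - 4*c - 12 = (c - 2)*(c + 2)*(c + 3)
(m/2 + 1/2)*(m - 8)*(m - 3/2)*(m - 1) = m^4/2 - 19*m^3/4 + 11*m^2/2 + 19*m/4 - 6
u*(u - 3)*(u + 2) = u^3 - u^2 - 6*u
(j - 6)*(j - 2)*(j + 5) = j^3 - 3*j^2 - 28*j + 60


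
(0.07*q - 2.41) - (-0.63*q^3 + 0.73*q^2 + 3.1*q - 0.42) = 0.63*q^3 - 0.73*q^2 - 3.03*q - 1.99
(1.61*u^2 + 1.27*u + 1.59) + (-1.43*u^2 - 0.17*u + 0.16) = 0.18*u^2 + 1.1*u + 1.75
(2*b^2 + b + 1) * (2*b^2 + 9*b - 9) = 4*b^4 + 20*b^3 - 7*b^2 - 9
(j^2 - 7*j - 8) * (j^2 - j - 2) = j^4 - 8*j^3 - 3*j^2 + 22*j + 16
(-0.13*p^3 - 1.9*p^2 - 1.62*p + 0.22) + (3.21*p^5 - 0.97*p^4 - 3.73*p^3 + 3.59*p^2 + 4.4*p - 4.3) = 3.21*p^5 - 0.97*p^4 - 3.86*p^3 + 1.69*p^2 + 2.78*p - 4.08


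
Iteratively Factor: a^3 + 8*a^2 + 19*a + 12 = (a + 1)*(a^2 + 7*a + 12) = (a + 1)*(a + 3)*(a + 4)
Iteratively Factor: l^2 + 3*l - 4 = (l - 1)*(l + 4)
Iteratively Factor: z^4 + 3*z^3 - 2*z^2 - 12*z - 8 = (z + 2)*(z^3 + z^2 - 4*z - 4) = (z - 2)*(z + 2)*(z^2 + 3*z + 2) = (z - 2)*(z + 1)*(z + 2)*(z + 2)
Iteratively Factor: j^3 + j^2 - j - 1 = (j + 1)*(j^2 - 1) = (j - 1)*(j + 1)*(j + 1)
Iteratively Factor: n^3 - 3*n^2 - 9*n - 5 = (n + 1)*(n^2 - 4*n - 5) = (n - 5)*(n + 1)*(n + 1)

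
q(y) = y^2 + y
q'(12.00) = 25.00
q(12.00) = 156.00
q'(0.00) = 1.00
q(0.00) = 0.00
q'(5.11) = 11.22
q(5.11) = 31.22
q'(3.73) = 8.46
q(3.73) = 17.64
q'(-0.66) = -0.32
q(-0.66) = -0.22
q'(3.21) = 7.42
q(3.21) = 13.51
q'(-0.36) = 0.28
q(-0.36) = -0.23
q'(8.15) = 17.30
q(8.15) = 74.57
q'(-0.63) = -0.26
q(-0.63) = -0.23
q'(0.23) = 1.46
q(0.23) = 0.28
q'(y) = 2*y + 1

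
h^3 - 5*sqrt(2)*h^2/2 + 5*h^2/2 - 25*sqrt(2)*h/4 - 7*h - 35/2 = (h + 5/2)*(h - 7*sqrt(2)/2)*(h + sqrt(2))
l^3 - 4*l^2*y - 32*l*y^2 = l*(l - 8*y)*(l + 4*y)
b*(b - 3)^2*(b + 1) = b^4 - 5*b^3 + 3*b^2 + 9*b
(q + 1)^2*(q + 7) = q^3 + 9*q^2 + 15*q + 7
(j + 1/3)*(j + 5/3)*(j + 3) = j^3 + 5*j^2 + 59*j/9 + 5/3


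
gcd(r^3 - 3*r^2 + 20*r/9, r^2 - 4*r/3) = r^2 - 4*r/3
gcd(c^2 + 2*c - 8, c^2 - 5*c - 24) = 1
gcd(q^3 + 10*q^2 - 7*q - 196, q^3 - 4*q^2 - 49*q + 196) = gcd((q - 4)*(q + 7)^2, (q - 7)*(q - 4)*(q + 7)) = q^2 + 3*q - 28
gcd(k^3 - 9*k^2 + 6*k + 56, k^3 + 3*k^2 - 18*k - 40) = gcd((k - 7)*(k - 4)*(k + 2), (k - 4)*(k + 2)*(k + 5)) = k^2 - 2*k - 8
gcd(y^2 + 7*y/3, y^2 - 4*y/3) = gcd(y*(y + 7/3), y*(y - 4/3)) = y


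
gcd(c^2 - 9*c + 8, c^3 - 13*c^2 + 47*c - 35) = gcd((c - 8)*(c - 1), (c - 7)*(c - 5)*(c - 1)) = c - 1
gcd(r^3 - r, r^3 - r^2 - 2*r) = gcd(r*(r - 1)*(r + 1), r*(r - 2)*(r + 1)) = r^2 + r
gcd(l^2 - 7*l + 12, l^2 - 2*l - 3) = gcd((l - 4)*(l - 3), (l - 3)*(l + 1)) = l - 3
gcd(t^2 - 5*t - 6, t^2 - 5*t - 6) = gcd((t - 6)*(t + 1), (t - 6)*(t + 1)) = t^2 - 5*t - 6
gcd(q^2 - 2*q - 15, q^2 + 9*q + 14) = 1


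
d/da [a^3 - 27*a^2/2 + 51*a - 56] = 3*a^2 - 27*a + 51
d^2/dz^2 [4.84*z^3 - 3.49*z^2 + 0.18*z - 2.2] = 29.04*z - 6.98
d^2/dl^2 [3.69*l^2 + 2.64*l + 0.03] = 7.38000000000000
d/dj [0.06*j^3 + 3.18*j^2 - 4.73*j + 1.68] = 0.18*j^2 + 6.36*j - 4.73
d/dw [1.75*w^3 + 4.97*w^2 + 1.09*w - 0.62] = 5.25*w^2 + 9.94*w + 1.09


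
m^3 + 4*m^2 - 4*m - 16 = (m - 2)*(m + 2)*(m + 4)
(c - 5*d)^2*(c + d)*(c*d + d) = c^4*d - 9*c^3*d^2 + c^3*d + 15*c^2*d^3 - 9*c^2*d^2 + 25*c*d^4 + 15*c*d^3 + 25*d^4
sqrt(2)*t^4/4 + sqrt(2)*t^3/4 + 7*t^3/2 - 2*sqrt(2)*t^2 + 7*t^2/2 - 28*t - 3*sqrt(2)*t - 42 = (t/2 + 1)*(t - 3)*(t + 7*sqrt(2))*(sqrt(2)*t/2 + sqrt(2))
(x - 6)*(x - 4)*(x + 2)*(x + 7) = x^4 - x^3 - 52*x^2 + 76*x + 336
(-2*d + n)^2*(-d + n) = -4*d^3 + 8*d^2*n - 5*d*n^2 + n^3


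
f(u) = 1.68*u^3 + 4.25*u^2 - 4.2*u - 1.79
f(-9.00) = -844.46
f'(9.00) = 480.54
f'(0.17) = -2.61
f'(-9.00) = 327.54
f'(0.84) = 6.50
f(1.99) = 19.92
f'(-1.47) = -5.80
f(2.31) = 31.89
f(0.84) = -1.32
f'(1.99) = 32.67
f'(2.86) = 61.34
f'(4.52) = 137.19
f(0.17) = -2.37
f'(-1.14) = -7.34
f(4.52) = 221.20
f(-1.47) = 8.23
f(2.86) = 60.26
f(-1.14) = 6.03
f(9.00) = 1529.38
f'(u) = 5.04*u^2 + 8.5*u - 4.2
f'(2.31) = 42.33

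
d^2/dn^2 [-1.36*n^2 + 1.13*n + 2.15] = -2.72000000000000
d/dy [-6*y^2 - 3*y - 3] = -12*y - 3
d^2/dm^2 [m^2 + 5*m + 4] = 2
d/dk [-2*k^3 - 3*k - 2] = -6*k^2 - 3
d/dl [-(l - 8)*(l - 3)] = 11 - 2*l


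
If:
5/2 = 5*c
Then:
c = 1/2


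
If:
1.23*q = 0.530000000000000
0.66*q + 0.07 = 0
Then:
No Solution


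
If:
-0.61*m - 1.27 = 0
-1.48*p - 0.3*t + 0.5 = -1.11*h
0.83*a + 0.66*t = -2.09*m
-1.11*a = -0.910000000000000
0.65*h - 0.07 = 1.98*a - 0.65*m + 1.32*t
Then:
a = 0.82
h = 15.98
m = -2.08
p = 11.20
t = 5.56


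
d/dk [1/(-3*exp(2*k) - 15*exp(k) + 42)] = (2*exp(k) + 5)*exp(k)/(3*(exp(2*k) + 5*exp(k) - 14)^2)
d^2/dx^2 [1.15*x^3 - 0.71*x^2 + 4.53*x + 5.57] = 6.9*x - 1.42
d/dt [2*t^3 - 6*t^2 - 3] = 6*t*(t - 2)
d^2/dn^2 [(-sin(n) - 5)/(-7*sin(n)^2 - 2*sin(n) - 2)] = (-49*sin(n)^5 - 966*sin(n)^4 - 28*sin(n)^3 + 1734*sin(n)^2 + 352*sin(n) - 108)/(7*sin(n)^2 + 2*sin(n) + 2)^3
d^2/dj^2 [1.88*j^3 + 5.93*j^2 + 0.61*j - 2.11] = 11.28*j + 11.86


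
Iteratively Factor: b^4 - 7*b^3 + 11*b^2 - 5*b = (b)*(b^3 - 7*b^2 + 11*b - 5) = b*(b - 1)*(b^2 - 6*b + 5) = b*(b - 1)^2*(b - 5)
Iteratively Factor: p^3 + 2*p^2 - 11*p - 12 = (p - 3)*(p^2 + 5*p + 4) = (p - 3)*(p + 4)*(p + 1)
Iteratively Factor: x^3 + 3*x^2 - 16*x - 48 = (x - 4)*(x^2 + 7*x + 12) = (x - 4)*(x + 4)*(x + 3)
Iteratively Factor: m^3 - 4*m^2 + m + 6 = (m + 1)*(m^2 - 5*m + 6) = (m - 3)*(m + 1)*(m - 2)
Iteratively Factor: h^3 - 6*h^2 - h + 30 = (h - 5)*(h^2 - h - 6) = (h - 5)*(h + 2)*(h - 3)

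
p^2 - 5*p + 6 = (p - 3)*(p - 2)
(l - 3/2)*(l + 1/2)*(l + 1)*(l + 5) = l^4 + 5*l^3 - 7*l^2/4 - 19*l/2 - 15/4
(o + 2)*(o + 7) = o^2 + 9*o + 14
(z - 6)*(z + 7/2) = z^2 - 5*z/2 - 21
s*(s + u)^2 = s^3 + 2*s^2*u + s*u^2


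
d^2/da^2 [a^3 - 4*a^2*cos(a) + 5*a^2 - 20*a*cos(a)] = 4*a^2*cos(a) + 16*a*sin(a) + 20*a*cos(a) + 6*a + 40*sin(a) - 8*cos(a) + 10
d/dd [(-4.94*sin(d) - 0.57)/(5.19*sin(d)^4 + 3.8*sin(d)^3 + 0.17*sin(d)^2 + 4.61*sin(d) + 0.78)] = (76.9158*sin(d)^4 + 49.3772*sin(d)^3 + 7.3378*sin(d)^2 + 0.1938*sin(d) - 1.2255)*cos(d)/(26.9361*sin(d)^8 + 39.444*sin(d)^7 + 16.2046*sin(d)^6 + 49.1438*sin(d)^5 + 43.1613*sin(d)^4 + 7.4954*sin(d)^3 + 21.5173*sin(d)^2 + 7.1916*sin(d) + 0.6084)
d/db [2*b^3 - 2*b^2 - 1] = 2*b*(3*b - 2)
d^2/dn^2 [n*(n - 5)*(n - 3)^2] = 12*n^2 - 66*n + 78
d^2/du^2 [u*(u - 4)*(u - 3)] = 6*u - 14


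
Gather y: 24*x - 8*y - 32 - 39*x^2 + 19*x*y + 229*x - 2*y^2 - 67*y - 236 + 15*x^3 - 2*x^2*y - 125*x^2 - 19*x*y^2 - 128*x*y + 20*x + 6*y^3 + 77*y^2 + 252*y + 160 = 15*x^3 - 164*x^2 + 273*x + 6*y^3 + y^2*(75 - 19*x) + y*(-2*x^2 - 109*x + 177) - 108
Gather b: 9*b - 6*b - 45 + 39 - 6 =3*b - 12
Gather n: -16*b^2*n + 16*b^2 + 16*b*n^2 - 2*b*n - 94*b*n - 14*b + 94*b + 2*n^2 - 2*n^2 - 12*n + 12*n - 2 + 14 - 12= 16*b^2 + 16*b*n^2 + 80*b + n*(-16*b^2 - 96*b)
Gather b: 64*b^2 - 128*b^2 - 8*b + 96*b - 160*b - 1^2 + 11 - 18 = -64*b^2 - 72*b - 8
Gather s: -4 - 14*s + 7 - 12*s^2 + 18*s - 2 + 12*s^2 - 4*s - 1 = 0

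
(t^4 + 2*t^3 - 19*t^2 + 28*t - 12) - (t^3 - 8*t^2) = t^4 + t^3 - 11*t^2 + 28*t - 12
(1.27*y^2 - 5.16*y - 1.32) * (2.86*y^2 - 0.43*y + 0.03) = 3.6322*y^4 - 15.3037*y^3 - 1.5183*y^2 + 0.4128*y - 0.0396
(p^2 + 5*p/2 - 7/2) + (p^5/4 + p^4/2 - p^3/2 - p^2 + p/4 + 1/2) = p^5/4 + p^4/2 - p^3/2 + 11*p/4 - 3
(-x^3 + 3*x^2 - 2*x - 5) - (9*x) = -x^3 + 3*x^2 - 11*x - 5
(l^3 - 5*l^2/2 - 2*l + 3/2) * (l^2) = l^5 - 5*l^4/2 - 2*l^3 + 3*l^2/2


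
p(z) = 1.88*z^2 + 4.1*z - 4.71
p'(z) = 3.76*z + 4.1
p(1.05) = 1.67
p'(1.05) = 8.05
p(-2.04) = -5.25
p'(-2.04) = -3.57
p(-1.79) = -6.03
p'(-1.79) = -2.63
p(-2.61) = -2.60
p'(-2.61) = -5.71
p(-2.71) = -2.01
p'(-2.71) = -6.09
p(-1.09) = -6.95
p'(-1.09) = 0.00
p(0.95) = 0.88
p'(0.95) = 7.67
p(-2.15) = -4.83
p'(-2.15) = -3.98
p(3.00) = 24.51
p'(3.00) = 15.38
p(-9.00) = 110.67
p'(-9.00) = -29.74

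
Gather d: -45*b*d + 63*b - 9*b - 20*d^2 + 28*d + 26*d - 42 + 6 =54*b - 20*d^2 + d*(54 - 45*b) - 36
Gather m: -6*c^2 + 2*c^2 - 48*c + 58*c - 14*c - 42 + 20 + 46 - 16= -4*c^2 - 4*c + 8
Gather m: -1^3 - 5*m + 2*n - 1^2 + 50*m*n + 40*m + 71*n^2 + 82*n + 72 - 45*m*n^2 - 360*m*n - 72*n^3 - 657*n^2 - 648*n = m*(-45*n^2 - 310*n + 35) - 72*n^3 - 586*n^2 - 564*n + 70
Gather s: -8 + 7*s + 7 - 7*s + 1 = 0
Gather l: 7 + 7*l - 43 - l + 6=6*l - 30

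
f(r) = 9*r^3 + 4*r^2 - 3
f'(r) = 27*r^2 + 8*r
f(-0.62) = -3.61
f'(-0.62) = 5.42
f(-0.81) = -5.16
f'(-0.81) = 11.23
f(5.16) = 1340.00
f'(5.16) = 760.17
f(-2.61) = -135.77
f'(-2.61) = 163.05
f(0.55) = -0.29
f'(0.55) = 12.57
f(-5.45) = -1341.10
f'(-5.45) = 758.37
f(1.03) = 11.08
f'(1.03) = 36.88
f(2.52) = 166.43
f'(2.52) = 191.62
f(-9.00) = -6240.00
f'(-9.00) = 2115.00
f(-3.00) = -210.00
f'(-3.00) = 219.00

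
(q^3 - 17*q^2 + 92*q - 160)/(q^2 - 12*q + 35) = (q^2 - 12*q + 32)/(q - 7)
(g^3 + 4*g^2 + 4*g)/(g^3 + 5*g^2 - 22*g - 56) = g*(g + 2)/(g^2 + 3*g - 28)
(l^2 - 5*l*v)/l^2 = (l - 5*v)/l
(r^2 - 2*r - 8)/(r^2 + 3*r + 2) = (r - 4)/(r + 1)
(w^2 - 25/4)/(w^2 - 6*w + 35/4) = (2*w + 5)/(2*w - 7)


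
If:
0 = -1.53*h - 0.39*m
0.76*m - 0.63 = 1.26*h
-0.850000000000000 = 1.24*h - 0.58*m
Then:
No Solution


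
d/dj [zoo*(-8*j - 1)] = zoo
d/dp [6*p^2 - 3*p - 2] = 12*p - 3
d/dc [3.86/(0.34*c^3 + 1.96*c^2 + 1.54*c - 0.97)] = (-3.9372*c^2 - 15.1312*c - 5.9444)/(0.34*c^3 + 1.96*c^2 + 1.54*c - 0.97)^2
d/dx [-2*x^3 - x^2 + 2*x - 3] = -6*x^2 - 2*x + 2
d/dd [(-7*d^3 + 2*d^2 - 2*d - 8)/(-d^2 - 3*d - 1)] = (7*d^4 + 42*d^3 + 13*d^2 - 20*d - 22)/(d^4 + 6*d^3 + 11*d^2 + 6*d + 1)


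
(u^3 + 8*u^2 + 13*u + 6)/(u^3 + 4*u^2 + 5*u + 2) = (u + 6)/(u + 2)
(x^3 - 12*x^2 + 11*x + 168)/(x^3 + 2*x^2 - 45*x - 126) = (x - 8)/(x + 6)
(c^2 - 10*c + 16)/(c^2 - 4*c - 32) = (c - 2)/(c + 4)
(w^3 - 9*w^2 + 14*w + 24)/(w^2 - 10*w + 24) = w + 1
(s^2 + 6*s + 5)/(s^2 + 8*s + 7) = (s + 5)/(s + 7)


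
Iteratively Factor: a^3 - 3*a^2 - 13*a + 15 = (a + 3)*(a^2 - 6*a + 5) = (a - 1)*(a + 3)*(a - 5)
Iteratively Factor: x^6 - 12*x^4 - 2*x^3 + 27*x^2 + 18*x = (x - 3)*(x^5 + 3*x^4 - 3*x^3 - 11*x^2 - 6*x) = (x - 3)*(x + 1)*(x^4 + 2*x^3 - 5*x^2 - 6*x) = (x - 3)*(x - 2)*(x + 1)*(x^3 + 4*x^2 + 3*x) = (x - 3)*(x - 2)*(x + 1)*(x + 3)*(x^2 + x) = x*(x - 3)*(x - 2)*(x + 1)*(x + 3)*(x + 1)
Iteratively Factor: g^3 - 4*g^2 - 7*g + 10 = (g + 2)*(g^2 - 6*g + 5) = (g - 1)*(g + 2)*(g - 5)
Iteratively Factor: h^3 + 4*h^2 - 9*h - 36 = (h - 3)*(h^2 + 7*h + 12) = (h - 3)*(h + 4)*(h + 3)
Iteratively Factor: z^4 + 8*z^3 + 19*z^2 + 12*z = (z)*(z^3 + 8*z^2 + 19*z + 12) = z*(z + 1)*(z^2 + 7*z + 12) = z*(z + 1)*(z + 4)*(z + 3)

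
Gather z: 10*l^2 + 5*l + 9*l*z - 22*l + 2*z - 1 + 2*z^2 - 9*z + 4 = 10*l^2 - 17*l + 2*z^2 + z*(9*l - 7) + 3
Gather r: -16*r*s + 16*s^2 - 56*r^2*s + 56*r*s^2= -56*r^2*s + r*(56*s^2 - 16*s) + 16*s^2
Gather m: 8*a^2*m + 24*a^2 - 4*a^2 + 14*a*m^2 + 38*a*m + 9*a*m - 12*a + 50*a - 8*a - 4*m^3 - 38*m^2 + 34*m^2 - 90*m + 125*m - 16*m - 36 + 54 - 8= 20*a^2 + 30*a - 4*m^3 + m^2*(14*a - 4) + m*(8*a^2 + 47*a + 19) + 10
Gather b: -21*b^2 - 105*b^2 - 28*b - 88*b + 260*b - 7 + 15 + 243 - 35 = -126*b^2 + 144*b + 216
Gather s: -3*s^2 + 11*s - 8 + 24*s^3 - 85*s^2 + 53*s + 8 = 24*s^3 - 88*s^2 + 64*s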